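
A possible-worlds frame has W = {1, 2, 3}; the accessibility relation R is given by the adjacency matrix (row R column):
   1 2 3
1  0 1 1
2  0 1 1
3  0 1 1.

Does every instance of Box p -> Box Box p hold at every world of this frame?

Yes

Axiom 4 corresponds to the accessibility relation being transitive.
Transitive: yes — every two-step R-path is closed by a direct edge.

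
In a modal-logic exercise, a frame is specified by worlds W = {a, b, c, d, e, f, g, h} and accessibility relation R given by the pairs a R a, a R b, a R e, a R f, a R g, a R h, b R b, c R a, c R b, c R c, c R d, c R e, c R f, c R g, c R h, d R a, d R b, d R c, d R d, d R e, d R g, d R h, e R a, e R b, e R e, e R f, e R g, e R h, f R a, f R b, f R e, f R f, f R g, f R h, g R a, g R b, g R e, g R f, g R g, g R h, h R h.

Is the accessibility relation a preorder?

Reflexive: yes — every world is R-related to itself.
Transitive: no — d R a and a R f, but not d R f.
So R is not a preorder.

No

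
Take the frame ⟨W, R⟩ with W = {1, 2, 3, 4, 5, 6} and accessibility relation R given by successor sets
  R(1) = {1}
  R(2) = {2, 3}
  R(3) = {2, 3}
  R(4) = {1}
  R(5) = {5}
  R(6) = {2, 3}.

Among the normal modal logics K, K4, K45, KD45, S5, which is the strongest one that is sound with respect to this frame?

Transitive (axiom 4): yes — every two-step R-path is closed by a direct edge.
Euclidean (axiom 5): yes — any two successors of a common world are R-related.
Serial (axiom D): yes — every world has a successor (e.g. 1 R 1).
Reflexive (axiom T): no — 4 is not related to itself.
So F validates K, K4, K45, KD45; S5 would additionally require R to be reflexive. The strongest is KD45.

KD45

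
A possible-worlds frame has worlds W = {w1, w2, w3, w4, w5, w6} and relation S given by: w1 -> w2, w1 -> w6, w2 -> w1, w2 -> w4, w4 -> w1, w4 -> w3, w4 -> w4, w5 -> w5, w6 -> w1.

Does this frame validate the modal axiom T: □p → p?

By correspondence theory, T is valid on a frame iff S is reflexive.
Reflexive: no — w1 is not related to itself.

No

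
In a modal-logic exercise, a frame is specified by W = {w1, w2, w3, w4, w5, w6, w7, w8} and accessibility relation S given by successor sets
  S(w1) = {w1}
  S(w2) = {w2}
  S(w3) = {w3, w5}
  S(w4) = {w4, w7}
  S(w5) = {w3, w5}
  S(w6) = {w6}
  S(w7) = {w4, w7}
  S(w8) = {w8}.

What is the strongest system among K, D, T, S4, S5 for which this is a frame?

S5

Serial (axiom D): yes — every world has a successor (e.g. w1 S w1).
Reflexive (axiom T): yes — every world is S-related to itself.
Transitive (axiom 4): yes — every two-step S-path is closed by a direct edge.
Euclidean (axiom 5): yes — any two successors of a common world are S-related.
So F validates K, D, T, S4, S5. The strongest is S5.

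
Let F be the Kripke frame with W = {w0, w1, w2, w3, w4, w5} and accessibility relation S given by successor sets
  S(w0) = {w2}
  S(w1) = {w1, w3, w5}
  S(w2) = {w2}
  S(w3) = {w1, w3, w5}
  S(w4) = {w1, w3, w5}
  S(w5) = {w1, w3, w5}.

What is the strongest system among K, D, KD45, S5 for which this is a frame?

Serial (axiom D): yes — every world has a successor (e.g. w0 S w2).
Euclidean (axiom 5): yes — any two successors of a common world are S-related.
Transitive (axiom 4): yes — every two-step S-path is closed by a direct edge.
Reflexive (axiom T): no — w0 is not related to itself.
So F validates K, D, KD45; S5 would additionally require S to be reflexive. The strongest is KD45.

KD45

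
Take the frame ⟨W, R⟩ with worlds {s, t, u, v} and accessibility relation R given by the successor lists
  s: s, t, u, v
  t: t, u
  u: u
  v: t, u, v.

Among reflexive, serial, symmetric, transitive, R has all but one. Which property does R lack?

symmetric

Reflexive: yes — every world is R-related to itself.
Serial: yes — every world has a successor (e.g. s R s).
Symmetric: no — s R t but not t R s.
Transitive: yes — every two-step R-path is closed by a direct edge.
Only symmetric fails.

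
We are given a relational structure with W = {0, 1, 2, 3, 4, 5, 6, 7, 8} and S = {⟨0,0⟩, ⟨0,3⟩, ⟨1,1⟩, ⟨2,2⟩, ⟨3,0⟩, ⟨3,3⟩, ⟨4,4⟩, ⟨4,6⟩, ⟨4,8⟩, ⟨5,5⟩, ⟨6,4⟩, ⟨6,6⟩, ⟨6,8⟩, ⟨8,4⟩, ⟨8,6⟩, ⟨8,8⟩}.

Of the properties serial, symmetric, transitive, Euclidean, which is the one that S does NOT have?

serial

Serial: no — 7 has no S-successor.
Symmetric: yes — every pair in S has its reverse in S.
Transitive: yes — every two-step S-path is closed by a direct edge.
Euclidean: yes — any two successors of a common world are S-related.
Only serial fails.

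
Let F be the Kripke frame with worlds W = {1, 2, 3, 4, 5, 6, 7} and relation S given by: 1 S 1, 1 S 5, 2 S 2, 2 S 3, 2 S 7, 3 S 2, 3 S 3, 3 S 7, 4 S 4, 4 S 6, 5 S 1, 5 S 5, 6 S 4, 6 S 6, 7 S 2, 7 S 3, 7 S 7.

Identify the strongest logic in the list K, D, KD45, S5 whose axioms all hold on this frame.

Serial (axiom D): yes — every world has a successor (e.g. 1 S 1).
Euclidean (axiom 5): yes — any two successors of a common world are S-related.
Transitive (axiom 4): yes — every two-step S-path is closed by a direct edge.
Reflexive (axiom T): yes — every world is S-related to itself.
So F validates K, D, KD45, S5. The strongest is S5.

S5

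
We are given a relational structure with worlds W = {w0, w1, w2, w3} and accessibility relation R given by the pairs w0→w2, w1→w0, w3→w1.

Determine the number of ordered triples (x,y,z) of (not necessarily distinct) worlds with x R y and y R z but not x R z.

2

Enumerating: (w1,w0,w2), (w3,w1,w0).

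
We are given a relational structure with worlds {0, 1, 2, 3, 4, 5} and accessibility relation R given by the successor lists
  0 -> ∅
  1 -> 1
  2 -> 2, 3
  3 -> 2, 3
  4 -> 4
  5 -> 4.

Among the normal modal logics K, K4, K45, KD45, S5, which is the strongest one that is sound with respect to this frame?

K45

Transitive (axiom 4): yes — every two-step R-path is closed by a direct edge.
Euclidean (axiom 5): yes — any two successors of a common world are R-related.
Serial (axiom D): no — 0 has no R-successor.
Reflexive (axiom T): no — 0 is not related to itself.
So F validates K, K4, K45; KD45 would additionally require R to be serial. The strongest is K45.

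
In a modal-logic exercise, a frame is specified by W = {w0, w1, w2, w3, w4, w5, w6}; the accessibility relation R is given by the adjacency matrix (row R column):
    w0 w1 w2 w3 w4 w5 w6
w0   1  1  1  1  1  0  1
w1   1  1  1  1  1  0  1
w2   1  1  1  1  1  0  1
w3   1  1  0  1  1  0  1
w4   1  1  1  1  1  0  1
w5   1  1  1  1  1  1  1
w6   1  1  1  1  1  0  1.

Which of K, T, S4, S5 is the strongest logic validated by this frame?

T

Reflexive (axiom T): yes — every world is R-related to itself.
Transitive (axiom 4): no — w3 R w0 and w0 R w2, but not w3 R w2.
Euclidean (axiom 5): no — w0 R w3 and w0 R w2, but not w3 R w2.
So F validates K, T; S4 would additionally require R to be transitive. The strongest is T.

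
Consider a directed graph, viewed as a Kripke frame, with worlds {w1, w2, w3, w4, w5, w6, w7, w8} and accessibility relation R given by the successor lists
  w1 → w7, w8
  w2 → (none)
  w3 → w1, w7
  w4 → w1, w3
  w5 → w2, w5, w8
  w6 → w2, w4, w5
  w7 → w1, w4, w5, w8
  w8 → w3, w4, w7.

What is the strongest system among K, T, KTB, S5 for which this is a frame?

Reflexive (axiom T): no — w1 is not related to itself.
Symmetric (axiom B): no — w1 R w8 but not w8 R w1.
Euclidean (axiom 5): no — w4 R w1 and w4 R w3, but not w1 R w3.
So F validates K; T would additionally require R to be reflexive. The strongest is K.

K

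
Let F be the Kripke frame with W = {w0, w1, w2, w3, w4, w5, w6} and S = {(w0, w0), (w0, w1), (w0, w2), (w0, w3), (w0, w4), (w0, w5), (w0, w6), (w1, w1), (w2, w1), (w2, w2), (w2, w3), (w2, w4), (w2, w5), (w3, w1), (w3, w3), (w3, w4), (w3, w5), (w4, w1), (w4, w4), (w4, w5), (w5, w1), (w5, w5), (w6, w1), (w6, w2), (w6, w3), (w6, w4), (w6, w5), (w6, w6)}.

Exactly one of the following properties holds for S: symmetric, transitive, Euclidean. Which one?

transitive

Symmetric: no — w0 S w1 but not w1 S w0.
Transitive: yes — every two-step S-path is closed by a direct edge.
Euclidean: no — w0 S w1 and w0 S w2, but not w1 S w2.
Only transitive holds.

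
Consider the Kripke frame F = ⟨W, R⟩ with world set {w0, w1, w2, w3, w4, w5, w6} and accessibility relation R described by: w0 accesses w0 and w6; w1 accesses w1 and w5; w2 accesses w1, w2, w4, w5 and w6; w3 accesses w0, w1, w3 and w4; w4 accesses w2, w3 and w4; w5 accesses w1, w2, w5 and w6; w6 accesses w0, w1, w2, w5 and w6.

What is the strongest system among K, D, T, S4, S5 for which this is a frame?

Serial (axiom D): yes — every world has a successor (e.g. w0 R w0).
Reflexive (axiom T): yes — every world is R-related to itself.
Transitive (axiom 4): no — w0 R w6 and w6 R w1, but not w0 R w1.
Euclidean (axiom 5): no — w2 R w1 and w2 R w4, but not w1 R w4.
So F validates K, D, T; S4 would additionally require R to be transitive. The strongest is T.

T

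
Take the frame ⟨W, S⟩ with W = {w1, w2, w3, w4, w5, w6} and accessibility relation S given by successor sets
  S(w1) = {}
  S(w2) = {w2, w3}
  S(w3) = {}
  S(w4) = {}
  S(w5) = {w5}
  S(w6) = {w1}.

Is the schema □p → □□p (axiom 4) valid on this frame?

Yes

The schema 4 characterises exactly the transitive frames.
Transitive: yes — every two-step S-path is closed by a direct edge.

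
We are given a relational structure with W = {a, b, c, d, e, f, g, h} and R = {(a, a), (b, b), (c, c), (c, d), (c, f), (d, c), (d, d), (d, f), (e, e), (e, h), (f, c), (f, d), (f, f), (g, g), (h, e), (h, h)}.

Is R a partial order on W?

No

Reflexive: yes — every world is R-related to itself.
Transitive: yes — every two-step R-path is closed by a direct edge.
Antisymmetric: no — c R d and d R c with c ≠ d.
So R is not a partial order.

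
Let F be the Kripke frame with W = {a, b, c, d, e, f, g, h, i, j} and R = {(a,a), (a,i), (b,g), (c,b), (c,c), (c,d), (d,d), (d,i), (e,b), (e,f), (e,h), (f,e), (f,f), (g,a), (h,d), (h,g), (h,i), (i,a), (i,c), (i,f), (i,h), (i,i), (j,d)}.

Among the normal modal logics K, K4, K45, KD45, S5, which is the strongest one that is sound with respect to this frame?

Transitive (axiom 4): no — a R i and i R c, but not a R c.
Euclidean (axiom 5): no — c R b and c R d, but not b R d.
Serial (axiom D): yes — every world has a successor (e.g. a R a).
Reflexive (axiom T): no — b is not related to itself.
So F validates K; K4 would additionally require R to be transitive. The strongest is K.

K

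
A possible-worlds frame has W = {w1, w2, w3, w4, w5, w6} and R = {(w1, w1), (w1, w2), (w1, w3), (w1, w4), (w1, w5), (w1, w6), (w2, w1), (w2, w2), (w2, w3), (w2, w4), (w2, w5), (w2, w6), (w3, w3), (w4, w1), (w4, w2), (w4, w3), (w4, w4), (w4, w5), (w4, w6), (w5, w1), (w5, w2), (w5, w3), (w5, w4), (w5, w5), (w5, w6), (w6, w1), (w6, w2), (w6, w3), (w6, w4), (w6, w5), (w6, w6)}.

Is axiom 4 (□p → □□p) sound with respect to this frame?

Axiom 4 corresponds to the accessibility relation being transitive.
Transitive: yes — every two-step R-path is closed by a direct edge.

Yes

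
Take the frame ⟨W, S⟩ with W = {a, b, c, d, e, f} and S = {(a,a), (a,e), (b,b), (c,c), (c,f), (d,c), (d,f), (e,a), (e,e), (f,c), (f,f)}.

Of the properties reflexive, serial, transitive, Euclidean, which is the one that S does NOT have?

reflexive

Reflexive: no — d is not related to itself.
Serial: yes — every world has a successor (e.g. a S a).
Transitive: yes — every two-step S-path is closed by a direct edge.
Euclidean: yes — any two successors of a common world are S-related.
Only reflexive fails.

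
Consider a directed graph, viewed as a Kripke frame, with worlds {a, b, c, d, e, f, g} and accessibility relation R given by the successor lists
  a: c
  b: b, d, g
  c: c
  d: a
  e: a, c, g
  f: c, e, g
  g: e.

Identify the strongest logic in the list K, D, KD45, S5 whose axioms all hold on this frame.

Serial (axiom D): yes — every world has a successor (e.g. a R c).
Euclidean (axiom 5): no — b R d and b R g, but not d R g.
Transitive (axiom 4): no — b R d and d R a, but not b R a.
Reflexive (axiom T): no — a is not related to itself.
So F validates K, D; KD45 would additionally require R to be Euclidean and transitive. The strongest is D.

D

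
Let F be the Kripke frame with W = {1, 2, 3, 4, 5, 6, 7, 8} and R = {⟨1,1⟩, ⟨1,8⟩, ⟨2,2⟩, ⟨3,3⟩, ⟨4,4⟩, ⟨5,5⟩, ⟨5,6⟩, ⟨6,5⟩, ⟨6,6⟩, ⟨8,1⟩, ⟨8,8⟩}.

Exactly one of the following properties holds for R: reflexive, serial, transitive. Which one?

transitive

Reflexive: no — 7 is not related to itself.
Serial: no — 7 has no R-successor.
Transitive: yes — every two-step R-path is closed by a direct edge.
Only transitive holds.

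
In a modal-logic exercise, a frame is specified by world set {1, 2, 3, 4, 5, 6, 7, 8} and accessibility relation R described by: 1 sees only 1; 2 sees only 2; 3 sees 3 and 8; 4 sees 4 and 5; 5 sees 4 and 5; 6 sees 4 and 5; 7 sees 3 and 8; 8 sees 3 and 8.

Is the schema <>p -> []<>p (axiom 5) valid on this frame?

Yes

The schema 5 characterises exactly the Euclidean frames.
Euclidean: yes — any two successors of a common world are R-related.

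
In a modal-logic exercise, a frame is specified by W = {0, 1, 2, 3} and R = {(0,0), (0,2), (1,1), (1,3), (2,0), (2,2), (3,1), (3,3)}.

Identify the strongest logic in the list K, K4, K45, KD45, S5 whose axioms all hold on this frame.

Transitive (axiom 4): yes — every two-step R-path is closed by a direct edge.
Euclidean (axiom 5): yes — any two successors of a common world are R-related.
Serial (axiom D): yes — every world has a successor (e.g. 0 R 0).
Reflexive (axiom T): yes — every world is R-related to itself.
So F validates K, K4, K45, KD45, S5. The strongest is S5.

S5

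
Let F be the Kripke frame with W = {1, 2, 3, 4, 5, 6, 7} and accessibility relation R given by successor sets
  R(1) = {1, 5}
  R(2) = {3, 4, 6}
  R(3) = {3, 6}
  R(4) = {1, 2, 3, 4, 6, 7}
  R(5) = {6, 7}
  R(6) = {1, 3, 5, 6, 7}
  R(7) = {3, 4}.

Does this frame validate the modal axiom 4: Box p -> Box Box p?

No

Axiom 4 corresponds to the accessibility relation being transitive.
Transitive: no — 1 R 5 and 5 R 6, but not 1 R 6.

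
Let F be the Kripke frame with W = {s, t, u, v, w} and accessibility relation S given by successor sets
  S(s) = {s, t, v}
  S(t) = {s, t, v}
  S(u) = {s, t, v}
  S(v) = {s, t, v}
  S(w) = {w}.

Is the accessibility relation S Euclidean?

Euclidean: yes — any two successors of a common world are S-related.

Yes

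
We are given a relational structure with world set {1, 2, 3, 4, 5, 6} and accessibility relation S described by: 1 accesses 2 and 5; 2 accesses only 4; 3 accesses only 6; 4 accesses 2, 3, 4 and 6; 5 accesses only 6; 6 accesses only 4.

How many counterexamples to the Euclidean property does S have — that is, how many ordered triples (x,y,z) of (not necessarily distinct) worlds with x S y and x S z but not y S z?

15

Enumerating: (1,2,2), (1,2,5), (1,5,2), (1,5,5), (3,6,6), (4,2,2), (4,2,3), (4,2,6), (4,3,2), (4,3,3), (4,3,4), (4,6,2), (4,6,3), (4,6,6), (5,6,6).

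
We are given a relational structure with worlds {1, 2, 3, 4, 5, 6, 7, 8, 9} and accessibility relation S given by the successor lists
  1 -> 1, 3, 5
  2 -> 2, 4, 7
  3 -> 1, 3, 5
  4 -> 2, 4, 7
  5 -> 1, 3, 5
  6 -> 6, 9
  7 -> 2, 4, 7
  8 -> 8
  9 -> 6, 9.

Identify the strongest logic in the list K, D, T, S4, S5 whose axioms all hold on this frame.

S5

Serial (axiom D): yes — every world has a successor (e.g. 1 S 1).
Reflexive (axiom T): yes — every world is S-related to itself.
Transitive (axiom 4): yes — every two-step S-path is closed by a direct edge.
Euclidean (axiom 5): yes — any two successors of a common world are S-related.
So F validates K, D, T, S4, S5. The strongest is S5.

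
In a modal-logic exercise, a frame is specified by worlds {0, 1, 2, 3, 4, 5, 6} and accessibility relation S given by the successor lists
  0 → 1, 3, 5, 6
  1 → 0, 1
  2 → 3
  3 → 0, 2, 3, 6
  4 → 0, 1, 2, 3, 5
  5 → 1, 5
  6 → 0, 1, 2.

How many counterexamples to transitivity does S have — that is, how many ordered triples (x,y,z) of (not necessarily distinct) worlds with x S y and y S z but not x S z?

Enumerating: (0,1,0), (0,3,0), (0,3,2), (0,6,0), (0,6,2), (1,0,3), (1,0,5), (1,0,6), (2,3,0), (2,3,2), (2,3,6), (3,0,1), … and 9 more.
Total: 21.

21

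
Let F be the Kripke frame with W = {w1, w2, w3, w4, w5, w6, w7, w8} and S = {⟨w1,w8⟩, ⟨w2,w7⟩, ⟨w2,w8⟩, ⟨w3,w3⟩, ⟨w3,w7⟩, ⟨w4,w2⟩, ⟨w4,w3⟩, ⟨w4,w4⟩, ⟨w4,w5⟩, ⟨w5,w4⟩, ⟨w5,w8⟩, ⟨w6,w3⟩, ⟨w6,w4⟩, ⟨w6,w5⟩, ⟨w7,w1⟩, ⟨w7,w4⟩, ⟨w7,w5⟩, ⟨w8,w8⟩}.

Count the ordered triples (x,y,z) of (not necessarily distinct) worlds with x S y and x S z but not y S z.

Enumerating: (w2,w7,w7), (w2,w7,w8), (w2,w8,w7), (w3,w7,w3), (w3,w7,w7), (w4,w2,w2), (w4,w2,w3), (w4,w2,w4), (w4,w2,w5), (w4,w3,w2), (w4,w3,w4), (w4,w3,w5), … and 15 more.
Total: 27.

27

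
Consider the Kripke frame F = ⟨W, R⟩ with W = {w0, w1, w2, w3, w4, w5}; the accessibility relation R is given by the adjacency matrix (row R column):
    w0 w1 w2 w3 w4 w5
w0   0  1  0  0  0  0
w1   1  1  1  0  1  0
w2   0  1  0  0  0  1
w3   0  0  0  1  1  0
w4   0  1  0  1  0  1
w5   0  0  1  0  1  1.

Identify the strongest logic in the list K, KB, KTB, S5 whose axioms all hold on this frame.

Symmetric (axiom B): yes — every pair in R has its reverse in R.
Reflexive (axiom T): no — w0 is not related to itself.
Euclidean (axiom 5): no — w1 R w0 and w1 R w2, but not w0 R w2.
So F validates K, KB; KTB would additionally require R to be reflexive. The strongest is KB.

KB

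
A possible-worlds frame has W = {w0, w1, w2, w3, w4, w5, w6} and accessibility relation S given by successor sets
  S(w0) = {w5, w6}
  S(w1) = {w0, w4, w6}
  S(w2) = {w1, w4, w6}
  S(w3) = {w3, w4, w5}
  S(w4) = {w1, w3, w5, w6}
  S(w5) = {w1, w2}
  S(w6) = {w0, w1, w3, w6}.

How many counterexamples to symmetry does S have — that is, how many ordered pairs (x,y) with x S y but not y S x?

Enumerating: (w0,w5), (w1,w0), (w2,w1), (w2,w4), (w2,w6), (w3,w5), (w4,w5), (w4,w6), (w5,w1), (w5,w2), (w6,w3).

11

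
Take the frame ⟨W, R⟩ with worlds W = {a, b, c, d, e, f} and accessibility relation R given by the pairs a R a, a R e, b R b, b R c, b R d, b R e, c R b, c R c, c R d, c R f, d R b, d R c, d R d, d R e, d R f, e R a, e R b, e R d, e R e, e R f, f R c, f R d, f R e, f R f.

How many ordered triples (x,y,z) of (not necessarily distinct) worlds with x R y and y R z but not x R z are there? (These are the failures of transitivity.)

18

Enumerating: (a,e,b), (a,e,d), (a,e,f), (b,c,f), (b,d,f), (b,e,a), (b,e,f), (c,b,e), (c,d,e), (c,f,e), (d,e,a), (e,b,c), (e,d,c), (e,f,c), (f,c,b), (f,d,b), (f,e,a), (f,e,b).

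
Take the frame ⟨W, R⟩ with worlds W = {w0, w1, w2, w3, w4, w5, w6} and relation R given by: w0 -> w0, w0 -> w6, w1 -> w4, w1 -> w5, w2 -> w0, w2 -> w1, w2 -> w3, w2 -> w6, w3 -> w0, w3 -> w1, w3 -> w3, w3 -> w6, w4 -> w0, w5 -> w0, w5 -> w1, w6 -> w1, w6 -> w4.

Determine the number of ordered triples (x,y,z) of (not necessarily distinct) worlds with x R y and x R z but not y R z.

30

Enumerating: (w0,w6,w0), (w0,w6,w6), (w1,w4,w4), (w1,w4,w5), (w1,w5,w4), (w1,w5,w5), (w2,w0,w1), (w2,w0,w3), (w2,w1,w0), (w2,w1,w1), (w2,w1,w3), (w2,w1,w6), … and 18 more.
Total: 30.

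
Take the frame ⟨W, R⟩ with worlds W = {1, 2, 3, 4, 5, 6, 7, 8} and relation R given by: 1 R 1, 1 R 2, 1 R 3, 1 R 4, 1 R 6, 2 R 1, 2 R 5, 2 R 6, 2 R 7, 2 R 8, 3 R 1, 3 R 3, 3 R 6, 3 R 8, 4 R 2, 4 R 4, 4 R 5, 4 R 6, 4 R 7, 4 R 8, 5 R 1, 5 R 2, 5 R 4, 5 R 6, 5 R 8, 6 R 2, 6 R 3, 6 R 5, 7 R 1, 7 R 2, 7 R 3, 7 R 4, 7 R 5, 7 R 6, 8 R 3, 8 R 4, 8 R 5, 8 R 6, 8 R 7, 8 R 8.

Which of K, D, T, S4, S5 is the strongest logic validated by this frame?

Serial (axiom D): yes — every world has a successor (e.g. 1 R 1).
Reflexive (axiom T): no — 2 is not related to itself.
Transitive (axiom 4): no — 1 R 2 and 2 R 5, but not 1 R 5.
Euclidean (axiom 5): no — 1 R 2 and 1 R 3, but not 2 R 3.
So F validates K, D; T would additionally require R to be reflexive. The strongest is D.

D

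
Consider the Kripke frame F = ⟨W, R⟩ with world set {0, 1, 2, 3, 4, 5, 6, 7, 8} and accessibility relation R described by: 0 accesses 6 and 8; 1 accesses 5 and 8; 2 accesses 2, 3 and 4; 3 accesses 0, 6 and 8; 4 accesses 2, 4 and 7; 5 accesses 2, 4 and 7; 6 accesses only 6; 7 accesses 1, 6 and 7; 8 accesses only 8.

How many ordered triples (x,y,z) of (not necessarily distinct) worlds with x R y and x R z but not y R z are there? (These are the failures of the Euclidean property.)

Enumerating: (0,6,8), (0,8,6), (1,5,5), (1,5,8), (1,8,5), (2,3,2), (2,3,3), (2,3,4), (2,4,3), (3,0,0), (3,6,0), (3,6,8), … and 13 more.
Total: 25.

25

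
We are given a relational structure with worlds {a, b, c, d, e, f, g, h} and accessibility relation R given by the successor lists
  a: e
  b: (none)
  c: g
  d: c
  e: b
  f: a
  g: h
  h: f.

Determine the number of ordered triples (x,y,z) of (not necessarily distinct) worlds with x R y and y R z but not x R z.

6

Enumerating: (a,e,b), (c,g,h), (d,c,g), (f,a,e), (g,h,f), (h,f,a).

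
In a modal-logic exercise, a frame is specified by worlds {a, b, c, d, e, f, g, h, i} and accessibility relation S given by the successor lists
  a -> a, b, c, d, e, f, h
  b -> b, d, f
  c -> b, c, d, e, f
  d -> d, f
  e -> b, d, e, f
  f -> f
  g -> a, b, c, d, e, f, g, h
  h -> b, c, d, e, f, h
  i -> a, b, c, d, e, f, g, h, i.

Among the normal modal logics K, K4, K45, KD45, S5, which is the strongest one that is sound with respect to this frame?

K4

Transitive (axiom 4): yes — every two-step S-path is closed by a direct edge.
Euclidean (axiom 5): no — a S b and a S c, but not b S c.
Serial (axiom D): yes — every world has a successor (e.g. a S a).
Reflexive (axiom T): yes — every world is S-related to itself.
So F validates K, K4; K45 would additionally require S to be Euclidean. The strongest is K4.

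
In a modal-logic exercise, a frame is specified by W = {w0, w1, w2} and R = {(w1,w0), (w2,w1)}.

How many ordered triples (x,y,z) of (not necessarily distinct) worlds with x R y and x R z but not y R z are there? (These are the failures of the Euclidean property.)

2

Enumerating: (w1,w0,w0), (w2,w1,w1).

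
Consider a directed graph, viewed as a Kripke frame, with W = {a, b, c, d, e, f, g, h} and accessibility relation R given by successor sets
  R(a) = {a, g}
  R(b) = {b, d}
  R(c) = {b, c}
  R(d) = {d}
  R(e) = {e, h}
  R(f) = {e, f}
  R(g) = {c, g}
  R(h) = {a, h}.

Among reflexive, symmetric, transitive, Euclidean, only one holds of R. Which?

Reflexive: yes — every world is R-related to itself.
Symmetric: no — a R g but not g R a.
Transitive: no — a R g and g R c, but not a R c.
Euclidean: no — a R g and a R a, but not g R a.
Only reflexive holds.

reflexive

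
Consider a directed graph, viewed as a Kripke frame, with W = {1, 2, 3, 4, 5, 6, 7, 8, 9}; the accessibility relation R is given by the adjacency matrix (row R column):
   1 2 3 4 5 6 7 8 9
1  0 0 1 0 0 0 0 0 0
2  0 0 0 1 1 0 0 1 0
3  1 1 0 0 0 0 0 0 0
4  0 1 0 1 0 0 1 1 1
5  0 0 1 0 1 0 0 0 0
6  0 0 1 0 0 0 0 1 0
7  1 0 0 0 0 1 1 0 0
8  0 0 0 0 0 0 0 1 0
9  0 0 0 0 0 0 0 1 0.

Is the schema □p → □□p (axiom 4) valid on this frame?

Axiom 4 corresponds to the accessibility relation being transitive.
Transitive: no — 1 R 3 and 3 R 2, but not 1 R 2.

No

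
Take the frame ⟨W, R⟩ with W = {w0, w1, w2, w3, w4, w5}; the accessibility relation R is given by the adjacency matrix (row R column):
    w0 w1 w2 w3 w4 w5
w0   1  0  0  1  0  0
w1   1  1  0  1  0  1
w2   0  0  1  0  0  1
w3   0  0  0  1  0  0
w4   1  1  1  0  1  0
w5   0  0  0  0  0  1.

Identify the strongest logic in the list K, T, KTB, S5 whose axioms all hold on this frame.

Reflexive (axiom T): yes — every world is R-related to itself.
Symmetric (axiom B): no — w0 R w3 but not w3 R w0.
Euclidean (axiom 5): no — w1 R w0 and w1 R w5, but not w0 R w5.
So F validates K, T; KTB would additionally require R to be symmetric. The strongest is T.

T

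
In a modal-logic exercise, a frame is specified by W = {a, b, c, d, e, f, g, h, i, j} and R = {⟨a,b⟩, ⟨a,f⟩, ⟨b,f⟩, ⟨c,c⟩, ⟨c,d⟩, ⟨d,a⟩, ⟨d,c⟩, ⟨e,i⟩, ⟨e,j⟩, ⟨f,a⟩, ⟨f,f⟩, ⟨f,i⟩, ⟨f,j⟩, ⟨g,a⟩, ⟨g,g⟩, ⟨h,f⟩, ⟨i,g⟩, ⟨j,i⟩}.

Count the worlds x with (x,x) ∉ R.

Enumerating: a, b, d, e, h, i, j.

7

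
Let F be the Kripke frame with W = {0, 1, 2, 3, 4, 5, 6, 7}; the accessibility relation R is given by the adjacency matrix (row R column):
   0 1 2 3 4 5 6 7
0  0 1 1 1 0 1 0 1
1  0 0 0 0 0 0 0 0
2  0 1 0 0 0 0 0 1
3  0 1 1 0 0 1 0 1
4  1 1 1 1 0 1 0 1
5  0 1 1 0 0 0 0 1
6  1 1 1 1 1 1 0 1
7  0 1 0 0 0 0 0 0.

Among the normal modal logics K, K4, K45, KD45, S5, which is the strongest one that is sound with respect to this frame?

K4

Transitive (axiom 4): yes — every two-step R-path is closed by a direct edge.
Euclidean (axiom 5): no — 0 R 1 and 0 R 2, but not 1 R 2.
Serial (axiom D): no — 1 has no R-successor.
Reflexive (axiom T): no — 0 is not related to itself.
So F validates K, K4; K45 would additionally require R to be Euclidean. The strongest is K4.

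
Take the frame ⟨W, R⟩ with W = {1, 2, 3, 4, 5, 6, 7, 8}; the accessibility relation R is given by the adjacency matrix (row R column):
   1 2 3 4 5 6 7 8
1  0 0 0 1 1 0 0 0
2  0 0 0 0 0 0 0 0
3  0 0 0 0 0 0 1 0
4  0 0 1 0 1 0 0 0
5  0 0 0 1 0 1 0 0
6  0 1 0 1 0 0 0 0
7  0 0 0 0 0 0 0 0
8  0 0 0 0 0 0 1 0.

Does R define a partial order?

Reflexive: no — 1 is not related to itself.
Transitive: no — 1 R 4 and 4 R 3, but not 1 R 3.
Antisymmetric: no — 4 R 5 and 5 R 4 with 4 ≠ 5.
So R is not a partial order.

No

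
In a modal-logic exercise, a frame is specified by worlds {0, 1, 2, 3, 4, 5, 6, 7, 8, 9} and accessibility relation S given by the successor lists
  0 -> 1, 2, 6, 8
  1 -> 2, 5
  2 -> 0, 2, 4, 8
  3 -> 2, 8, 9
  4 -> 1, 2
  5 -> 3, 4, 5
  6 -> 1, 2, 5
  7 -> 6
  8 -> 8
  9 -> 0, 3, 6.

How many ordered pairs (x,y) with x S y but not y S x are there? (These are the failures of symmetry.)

Enumerating: (0,1), (0,6), (0,8), (1,2), (1,5), (2,8), (3,2), (3,8), (4,1), (5,3), (5,4), (6,1), (6,2), (6,5), (7,6), (9,0), (9,6).

17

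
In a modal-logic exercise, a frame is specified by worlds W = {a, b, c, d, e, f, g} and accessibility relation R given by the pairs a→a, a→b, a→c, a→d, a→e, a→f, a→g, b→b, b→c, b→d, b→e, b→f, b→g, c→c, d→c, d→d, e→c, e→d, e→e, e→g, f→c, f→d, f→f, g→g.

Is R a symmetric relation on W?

Symmetric: no — a R b but not b R a.

No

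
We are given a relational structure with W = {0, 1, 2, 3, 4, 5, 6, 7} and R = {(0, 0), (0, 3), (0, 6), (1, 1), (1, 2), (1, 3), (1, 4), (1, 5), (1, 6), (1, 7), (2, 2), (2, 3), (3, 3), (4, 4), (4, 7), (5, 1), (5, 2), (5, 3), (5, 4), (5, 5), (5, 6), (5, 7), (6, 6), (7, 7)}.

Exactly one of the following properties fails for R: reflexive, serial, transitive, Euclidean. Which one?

Reflexive: yes — every world is R-related to itself.
Serial: yes — every world has a successor (e.g. 0 R 0).
Transitive: yes — every two-step R-path is closed by a direct edge.
Euclidean: no — 0 R 3 and 0 R 6, but not 3 R 6.
Only Euclidean fails.

Euclidean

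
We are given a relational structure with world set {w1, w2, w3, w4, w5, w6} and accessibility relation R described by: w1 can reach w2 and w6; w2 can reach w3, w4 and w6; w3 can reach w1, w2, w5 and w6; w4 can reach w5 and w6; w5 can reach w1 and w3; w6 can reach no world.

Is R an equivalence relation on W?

Reflexive: no — w1 is not related to itself.
Symmetric: no — w1 R w2 but not w2 R w1.
Transitive: no — w1 R w2 and w2 R w3, but not w1 R w3.
So R is not an equivalence relation.

No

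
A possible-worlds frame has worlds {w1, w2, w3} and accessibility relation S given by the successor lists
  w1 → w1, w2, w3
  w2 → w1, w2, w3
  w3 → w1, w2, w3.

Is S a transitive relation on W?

Transitive: yes — every two-step S-path is closed by a direct edge.

Yes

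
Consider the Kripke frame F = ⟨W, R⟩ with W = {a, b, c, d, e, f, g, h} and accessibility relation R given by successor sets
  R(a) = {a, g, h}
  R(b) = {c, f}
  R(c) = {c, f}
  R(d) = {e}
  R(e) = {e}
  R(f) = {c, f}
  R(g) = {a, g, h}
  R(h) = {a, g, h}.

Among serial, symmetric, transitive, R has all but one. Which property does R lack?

Serial: yes — every world has a successor (e.g. a R a).
Symmetric: no — b R c but not c R b.
Transitive: yes — every two-step R-path is closed by a direct edge.
Only symmetric fails.

symmetric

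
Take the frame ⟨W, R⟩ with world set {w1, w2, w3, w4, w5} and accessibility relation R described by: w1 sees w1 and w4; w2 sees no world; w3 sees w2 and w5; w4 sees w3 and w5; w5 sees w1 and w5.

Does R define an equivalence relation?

Reflexive: no — w2 is not related to itself.
Symmetric: no — w1 R w4 but not w4 R w1.
Transitive: no — w1 R w4 and w4 R w3, but not w1 R w3.
So R is not an equivalence relation.

No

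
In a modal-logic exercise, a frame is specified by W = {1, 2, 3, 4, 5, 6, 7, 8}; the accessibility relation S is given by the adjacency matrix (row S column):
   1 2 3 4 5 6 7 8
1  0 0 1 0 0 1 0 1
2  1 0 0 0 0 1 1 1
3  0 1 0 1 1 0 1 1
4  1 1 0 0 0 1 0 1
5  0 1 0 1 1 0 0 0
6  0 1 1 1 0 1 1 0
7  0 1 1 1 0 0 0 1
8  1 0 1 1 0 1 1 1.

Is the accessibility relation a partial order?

Reflexive: no — 1 is not related to itself.
Transitive: no — 1 S 3 and 3 S 2, but not 1 S 2.
Antisymmetric: no — 1 S 8 and 8 S 1 with 1 ≠ 8.
So S is not a partial order.

No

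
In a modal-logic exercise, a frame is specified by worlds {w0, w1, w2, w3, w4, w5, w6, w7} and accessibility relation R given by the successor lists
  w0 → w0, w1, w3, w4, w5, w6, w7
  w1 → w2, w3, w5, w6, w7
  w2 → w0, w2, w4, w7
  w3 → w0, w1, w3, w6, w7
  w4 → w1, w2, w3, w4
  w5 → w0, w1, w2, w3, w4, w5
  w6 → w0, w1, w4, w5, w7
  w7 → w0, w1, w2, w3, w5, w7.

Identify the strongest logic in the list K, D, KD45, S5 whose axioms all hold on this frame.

Serial (axiom D): yes — every world has a successor (e.g. w0 R w0).
Euclidean (axiom 5): no — w0 R w1 and w0 R w4, but not w1 R w4.
Transitive (axiom 4): no — w0 R w1 and w1 R w2, but not w0 R w2.
Reflexive (axiom T): no — w1 is not related to itself.
So F validates K, D; KD45 would additionally require R to be Euclidean and transitive. The strongest is D.

D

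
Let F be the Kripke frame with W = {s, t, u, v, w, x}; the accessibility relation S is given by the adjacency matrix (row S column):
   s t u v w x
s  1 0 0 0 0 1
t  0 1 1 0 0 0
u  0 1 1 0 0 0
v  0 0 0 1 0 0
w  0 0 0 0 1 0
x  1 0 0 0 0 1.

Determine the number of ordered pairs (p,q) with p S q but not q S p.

0

S is symmetric; there are no such tuples.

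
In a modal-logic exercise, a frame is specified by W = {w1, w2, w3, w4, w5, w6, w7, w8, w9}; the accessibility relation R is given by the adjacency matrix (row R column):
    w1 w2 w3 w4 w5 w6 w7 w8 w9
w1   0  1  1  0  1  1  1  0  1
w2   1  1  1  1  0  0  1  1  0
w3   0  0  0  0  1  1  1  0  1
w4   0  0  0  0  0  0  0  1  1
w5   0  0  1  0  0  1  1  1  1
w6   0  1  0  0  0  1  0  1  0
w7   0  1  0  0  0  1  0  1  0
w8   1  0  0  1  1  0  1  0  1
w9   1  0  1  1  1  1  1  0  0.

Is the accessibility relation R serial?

Serial: yes — every world has a successor (e.g. w1 R w2).

Yes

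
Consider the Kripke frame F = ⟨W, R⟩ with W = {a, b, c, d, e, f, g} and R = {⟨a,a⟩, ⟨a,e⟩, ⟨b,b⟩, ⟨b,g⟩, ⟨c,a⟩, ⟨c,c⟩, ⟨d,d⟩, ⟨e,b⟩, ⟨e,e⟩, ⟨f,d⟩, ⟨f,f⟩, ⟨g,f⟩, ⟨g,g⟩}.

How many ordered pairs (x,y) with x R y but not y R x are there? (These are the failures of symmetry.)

Enumerating: (a,e), (b,g), (c,a), (e,b), (f,d), (g,f).

6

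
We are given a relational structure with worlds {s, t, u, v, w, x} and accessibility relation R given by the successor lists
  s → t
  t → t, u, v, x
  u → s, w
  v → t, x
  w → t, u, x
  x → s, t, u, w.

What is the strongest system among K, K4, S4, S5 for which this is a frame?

K

Transitive (axiom 4): no — s R t and t R u, but not s R u.
Reflexive (axiom T): no — s is not related to itself.
Euclidean (axiom 5): no — t R u and t R v, but not u R v.
So F validates K; K4 would additionally require R to be transitive. The strongest is K.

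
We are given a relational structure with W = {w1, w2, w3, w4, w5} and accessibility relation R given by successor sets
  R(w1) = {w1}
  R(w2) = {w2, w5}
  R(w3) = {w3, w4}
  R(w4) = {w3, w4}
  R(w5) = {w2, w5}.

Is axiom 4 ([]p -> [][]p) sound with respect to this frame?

Yes

By correspondence theory, 4 is valid on a frame iff R is transitive.
Transitive: yes — every two-step R-path is closed by a direct edge.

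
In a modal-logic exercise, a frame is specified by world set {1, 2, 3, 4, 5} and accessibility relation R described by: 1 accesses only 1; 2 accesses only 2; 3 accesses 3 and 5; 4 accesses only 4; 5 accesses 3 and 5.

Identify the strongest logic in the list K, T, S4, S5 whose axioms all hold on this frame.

S5

Reflexive (axiom T): yes — every world is R-related to itself.
Transitive (axiom 4): yes — every two-step R-path is closed by a direct edge.
Euclidean (axiom 5): yes — any two successors of a common world are R-related.
So F validates K, T, S4, S5. The strongest is S5.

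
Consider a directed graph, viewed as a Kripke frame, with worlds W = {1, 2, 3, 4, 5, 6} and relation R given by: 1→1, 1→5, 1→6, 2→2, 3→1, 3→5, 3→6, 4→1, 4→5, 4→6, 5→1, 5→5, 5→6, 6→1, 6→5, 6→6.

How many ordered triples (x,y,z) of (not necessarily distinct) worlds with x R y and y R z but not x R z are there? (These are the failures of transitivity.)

0

R is transitive; there are no such tuples.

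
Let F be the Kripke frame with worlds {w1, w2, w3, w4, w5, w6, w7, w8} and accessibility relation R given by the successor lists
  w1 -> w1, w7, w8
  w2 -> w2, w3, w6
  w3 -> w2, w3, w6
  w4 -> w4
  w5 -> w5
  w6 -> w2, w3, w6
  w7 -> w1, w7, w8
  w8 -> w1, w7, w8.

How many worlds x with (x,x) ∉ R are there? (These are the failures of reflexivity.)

R is reflexive; there are no such worlds.

0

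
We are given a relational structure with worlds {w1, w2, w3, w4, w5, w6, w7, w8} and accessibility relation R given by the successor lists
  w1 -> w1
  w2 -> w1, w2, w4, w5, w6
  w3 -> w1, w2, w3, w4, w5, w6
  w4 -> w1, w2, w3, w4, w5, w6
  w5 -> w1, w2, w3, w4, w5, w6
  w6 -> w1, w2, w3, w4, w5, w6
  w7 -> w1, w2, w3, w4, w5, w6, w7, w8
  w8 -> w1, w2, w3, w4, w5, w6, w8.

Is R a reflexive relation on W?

Reflexive: yes — every world is R-related to itself.

Yes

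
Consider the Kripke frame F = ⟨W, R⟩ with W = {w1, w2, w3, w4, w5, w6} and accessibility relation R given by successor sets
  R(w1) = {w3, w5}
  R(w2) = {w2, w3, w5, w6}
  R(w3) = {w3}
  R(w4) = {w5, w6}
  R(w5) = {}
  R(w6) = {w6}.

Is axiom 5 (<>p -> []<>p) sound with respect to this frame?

The schema 5 characterises exactly the Euclidean frames.
Euclidean: no — w1 R w3 and w1 R w5, but not w3 R w5.

No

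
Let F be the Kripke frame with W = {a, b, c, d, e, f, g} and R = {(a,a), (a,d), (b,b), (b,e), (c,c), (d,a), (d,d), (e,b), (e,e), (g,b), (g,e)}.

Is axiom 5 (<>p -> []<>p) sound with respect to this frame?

Yes

By correspondence theory, 5 is valid on a frame iff R is Euclidean.
Euclidean: yes — any two successors of a common world are R-related.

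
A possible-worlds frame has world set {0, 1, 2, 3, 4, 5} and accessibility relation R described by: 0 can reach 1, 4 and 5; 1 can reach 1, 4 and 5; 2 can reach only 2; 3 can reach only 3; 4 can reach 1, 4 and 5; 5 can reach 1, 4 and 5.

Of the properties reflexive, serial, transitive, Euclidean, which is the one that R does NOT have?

Reflexive: no — 0 is not related to itself.
Serial: yes — every world has a successor (e.g. 0 R 1).
Transitive: yes — every two-step R-path is closed by a direct edge.
Euclidean: yes — any two successors of a common world are R-related.
Only reflexive fails.

reflexive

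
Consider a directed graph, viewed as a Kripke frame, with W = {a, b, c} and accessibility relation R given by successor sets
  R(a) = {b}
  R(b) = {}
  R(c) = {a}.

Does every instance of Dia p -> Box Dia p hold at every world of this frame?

By correspondence theory, 5 is valid on a frame iff R is Euclidean.
Euclidean: no — a R b and a R b, but not b R b.

No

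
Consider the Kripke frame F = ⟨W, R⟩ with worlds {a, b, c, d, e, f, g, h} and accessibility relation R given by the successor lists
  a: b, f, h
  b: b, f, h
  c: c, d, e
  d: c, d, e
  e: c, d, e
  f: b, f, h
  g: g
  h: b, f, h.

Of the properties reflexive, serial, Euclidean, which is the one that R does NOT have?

reflexive

Reflexive: no — a is not related to itself.
Serial: yes — every world has a successor (e.g. a R b).
Euclidean: yes — any two successors of a common world are R-related.
Only reflexive fails.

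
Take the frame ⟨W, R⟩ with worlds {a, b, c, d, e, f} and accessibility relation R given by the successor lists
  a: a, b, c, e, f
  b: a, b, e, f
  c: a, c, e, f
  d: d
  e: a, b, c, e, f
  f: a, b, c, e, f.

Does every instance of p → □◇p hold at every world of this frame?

The schema B characterises exactly the symmetric frames.
Symmetric: yes — every pair in R has its reverse in R.

Yes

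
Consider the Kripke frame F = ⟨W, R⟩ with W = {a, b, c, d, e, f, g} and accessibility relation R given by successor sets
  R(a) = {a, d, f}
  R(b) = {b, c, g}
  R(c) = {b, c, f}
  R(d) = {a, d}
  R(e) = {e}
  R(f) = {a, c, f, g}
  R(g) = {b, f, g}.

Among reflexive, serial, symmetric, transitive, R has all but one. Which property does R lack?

Reflexive: yes — every world is R-related to itself.
Serial: yes — every world has a successor (e.g. a R a).
Symmetric: yes — every pair in R has its reverse in R.
Transitive: no — a R f and f R c, but not a R c.
Only transitive fails.

transitive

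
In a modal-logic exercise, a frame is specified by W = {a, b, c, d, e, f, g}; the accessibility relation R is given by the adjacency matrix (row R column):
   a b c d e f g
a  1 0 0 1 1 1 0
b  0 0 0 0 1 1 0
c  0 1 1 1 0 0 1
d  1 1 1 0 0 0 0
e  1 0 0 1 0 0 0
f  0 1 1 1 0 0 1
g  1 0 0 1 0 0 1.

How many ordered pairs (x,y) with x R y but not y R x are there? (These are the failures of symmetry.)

Enumerating: (a,f), (b,e), (c,b), (c,g), (d,b), (e,d), (f,c), (f,d), (f,g), (g,a), (g,d).

11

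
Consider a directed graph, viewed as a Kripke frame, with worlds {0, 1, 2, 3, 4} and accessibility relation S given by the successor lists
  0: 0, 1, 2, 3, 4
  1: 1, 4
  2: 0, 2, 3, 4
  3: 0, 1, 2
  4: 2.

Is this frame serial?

Yes

Serial: yes — every world has a successor (e.g. 0 S 0).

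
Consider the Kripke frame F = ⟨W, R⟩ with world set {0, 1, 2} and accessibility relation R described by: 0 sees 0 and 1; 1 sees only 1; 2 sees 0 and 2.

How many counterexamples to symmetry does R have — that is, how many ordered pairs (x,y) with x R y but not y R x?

Enumerating: (0,1), (2,0).

2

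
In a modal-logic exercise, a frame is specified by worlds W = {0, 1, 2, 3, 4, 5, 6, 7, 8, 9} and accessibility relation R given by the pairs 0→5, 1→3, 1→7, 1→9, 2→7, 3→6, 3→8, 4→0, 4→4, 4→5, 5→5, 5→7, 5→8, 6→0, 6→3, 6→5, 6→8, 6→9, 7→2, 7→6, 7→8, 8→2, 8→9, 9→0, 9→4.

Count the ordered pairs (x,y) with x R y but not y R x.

Enumerating: (0,5), (1,3), (1,7), (1,9), (3,8), (4,0), (4,5), (5,7), (5,8), (6,0), (6,5), (6,8), … and 7 more.
Total: 19.

19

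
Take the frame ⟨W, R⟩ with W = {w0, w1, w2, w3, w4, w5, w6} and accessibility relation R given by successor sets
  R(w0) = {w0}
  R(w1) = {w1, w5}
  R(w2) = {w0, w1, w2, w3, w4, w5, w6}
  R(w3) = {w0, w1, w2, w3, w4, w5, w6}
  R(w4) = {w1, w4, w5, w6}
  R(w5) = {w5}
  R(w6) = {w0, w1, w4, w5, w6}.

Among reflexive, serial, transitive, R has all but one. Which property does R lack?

transitive

Reflexive: yes — every world is R-related to itself.
Serial: yes — every world has a successor (e.g. w0 R w0).
Transitive: no — w4 R w6 and w6 R w0, but not w4 R w0.
Only transitive fails.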